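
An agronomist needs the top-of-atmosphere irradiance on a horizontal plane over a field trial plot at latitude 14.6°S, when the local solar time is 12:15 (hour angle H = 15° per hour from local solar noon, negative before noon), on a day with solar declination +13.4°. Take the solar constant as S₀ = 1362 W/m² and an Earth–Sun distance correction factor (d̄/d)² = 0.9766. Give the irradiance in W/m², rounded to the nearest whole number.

Hour angle H = 15° × (12.25 − 12) = 3.75°.
cos θ_z = sin(-14.6°) sin(13.4°) + cos(-14.6°) cos(13.4°) cos(3.75°) = -0.0584 + 0.9393 = 0.8809.
Top-of-atmosphere irradiance = S₀ (d̄/d)² cos θ_z = 1362 × 0.9766 × 0.8809 = 1171.71 W/m².

1172 W/m²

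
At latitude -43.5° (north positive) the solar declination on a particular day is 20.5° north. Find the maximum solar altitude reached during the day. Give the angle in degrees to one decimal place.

At local solar noon the hour angle is zero, so the elevation is 90° − |φ − δ| = 90° − |-43.5° − (20.5°)| = 90° − 64.0° = 26.0°.

26.0°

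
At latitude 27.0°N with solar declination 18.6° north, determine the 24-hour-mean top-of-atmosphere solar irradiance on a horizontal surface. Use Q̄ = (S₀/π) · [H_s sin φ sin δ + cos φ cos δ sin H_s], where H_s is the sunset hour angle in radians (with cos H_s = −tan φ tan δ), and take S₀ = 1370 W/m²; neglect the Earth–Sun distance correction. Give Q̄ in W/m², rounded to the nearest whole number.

The sunset hour angle satisfies cos H_s = −tan φ tan δ = -0.1715, giving H_s = 99.88°. In radians, H_s = 1.7432.
H_s sin φ sin δ = 1.7432 × 0.4540 × 0.3190 = 0.2525.
cos φ cos δ sin H_s = 0.8910 × 0.9478 × 0.9852 = 0.8320.
Q̄ = (1370/π) × (0.2525 + 0.8320) = 436.08 × 1.0845 = 472.93 W/m².

473 W/m²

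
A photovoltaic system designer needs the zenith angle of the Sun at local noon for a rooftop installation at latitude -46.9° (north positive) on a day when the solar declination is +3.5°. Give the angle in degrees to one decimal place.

At local solar noon the hour angle is zero, so the zenith angle is |φ − δ| = |-46.9° − (3.5°)| = 50.4°.

50.4°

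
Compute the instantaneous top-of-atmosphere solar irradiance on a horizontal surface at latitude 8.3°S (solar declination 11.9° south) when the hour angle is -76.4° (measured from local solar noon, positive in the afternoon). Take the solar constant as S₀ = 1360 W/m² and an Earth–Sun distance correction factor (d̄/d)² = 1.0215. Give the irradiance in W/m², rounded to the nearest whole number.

cos θ_z = sin(-8.3°) sin(-11.9°) + cos(-8.3°) cos(-11.9°) cos(-76.40°) = 0.0298 + 0.2277 = 0.2575.
Top-of-atmosphere irradiance = S₀ (d̄/d)² cos θ_z = 1360 × 1.0215 × 0.2575 = 357.73 W/m².

358 W/m²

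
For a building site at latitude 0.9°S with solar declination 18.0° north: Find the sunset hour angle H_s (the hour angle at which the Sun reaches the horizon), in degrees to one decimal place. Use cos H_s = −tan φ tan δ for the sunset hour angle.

cos H_s = −tan(-0.9°) · tan(18.0°) = 0.0051, so H_s = arccos(0.0051) = 89.71°.

89.7°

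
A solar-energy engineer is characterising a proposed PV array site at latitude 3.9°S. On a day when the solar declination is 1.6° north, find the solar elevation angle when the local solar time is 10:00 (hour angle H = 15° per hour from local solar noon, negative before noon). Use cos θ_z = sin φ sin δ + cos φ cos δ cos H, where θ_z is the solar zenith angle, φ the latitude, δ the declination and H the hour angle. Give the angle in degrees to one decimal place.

59.5°

Hour angle H = 15° × (10 − 12) = -30.00°.
With φ = -3.9°, δ = 1.6°, H = -30.00°: sin φ sin δ = -0.0019, cos φ cos δ cos H = 0.8637, so cos θ_z = 0.8618.
θ_z = arccos(0.8618) = 30.48°, so the elevation is 90° − 30.48° = 59.52°.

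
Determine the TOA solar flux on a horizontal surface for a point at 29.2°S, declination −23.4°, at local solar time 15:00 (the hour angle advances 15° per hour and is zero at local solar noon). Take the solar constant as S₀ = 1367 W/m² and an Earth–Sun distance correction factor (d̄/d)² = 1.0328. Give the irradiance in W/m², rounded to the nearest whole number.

Hour angle H = 15° × (15 − 12) = 45.00°.
cos θ_z = sin(-29.2°) sin(-23.4°) + cos(-29.2°) cos(-23.4°) cos(45.00°) = 0.1938 + 0.5665 = 0.7603.
Top-of-atmosphere irradiance = S₀ (d̄/d)² cos θ_z = 1367 × 1.0328 × 0.7603 = 1073.42 W/m².

1073 W/m²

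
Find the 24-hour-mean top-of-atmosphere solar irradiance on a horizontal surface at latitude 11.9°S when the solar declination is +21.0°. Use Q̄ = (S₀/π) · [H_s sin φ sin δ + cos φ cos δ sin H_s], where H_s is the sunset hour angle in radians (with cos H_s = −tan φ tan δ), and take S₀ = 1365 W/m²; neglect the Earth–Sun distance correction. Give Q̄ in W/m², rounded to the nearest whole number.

cos H_s = −tan(-11.9°) · tan(21.0°) = 0.0809, so H_s = arccos(0.0809) = 85.36°. In radians, H_s = 1.4898.
H_s sin φ sin δ = 1.4898 × -0.2062 × 0.3584 = -0.1101.
cos φ cos δ sin H_s = 0.9785 × 0.9336 × 0.9967 = 0.9105.
Q̄ = (1365/π) × (-0.1101 + 0.9105) = 434.49 × 0.8004 = 347.77 W/m².

348 W/m²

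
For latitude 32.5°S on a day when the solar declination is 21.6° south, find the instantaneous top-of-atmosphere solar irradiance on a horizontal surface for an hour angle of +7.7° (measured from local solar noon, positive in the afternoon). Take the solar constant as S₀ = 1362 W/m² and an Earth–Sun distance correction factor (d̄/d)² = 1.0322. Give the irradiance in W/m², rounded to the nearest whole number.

1371 W/m²

cos θ_z = sin φ sin δ + cos φ cos δ cos H = (-0.5373)(-0.3681) + (0.8434)(0.9298)(0.9910) = 0.9749.
Top-of-atmosphere irradiance = S₀ (d̄/d)² cos θ_z = 1362 × 1.0322 × 0.9749 = 1370.57 W/m².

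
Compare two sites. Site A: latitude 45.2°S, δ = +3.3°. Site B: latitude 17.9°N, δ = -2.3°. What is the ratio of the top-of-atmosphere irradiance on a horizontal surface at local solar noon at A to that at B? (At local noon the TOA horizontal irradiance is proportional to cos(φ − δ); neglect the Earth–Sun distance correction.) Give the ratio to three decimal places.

0.706

A: cos θ_z = cos(-45.2° − (3.3°)) = 0.6626.
B: cos θ_z = cos(17.9° − (-2.3°)) = 0.9385.
Ratio A/B = 0.6626 / 0.9385 = 0.7060.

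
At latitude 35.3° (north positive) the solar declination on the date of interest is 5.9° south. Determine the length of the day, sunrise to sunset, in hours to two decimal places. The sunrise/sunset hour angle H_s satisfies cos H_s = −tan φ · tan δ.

11.44 hours

−tan φ tan δ = −(0.7080)(-0.1033) = 0.0731; H_s = arccos(0.0731) = 85.81°.
Day length = 2 H_s / 15° h⁻¹ = 171.62° / 15 = 11.441 h.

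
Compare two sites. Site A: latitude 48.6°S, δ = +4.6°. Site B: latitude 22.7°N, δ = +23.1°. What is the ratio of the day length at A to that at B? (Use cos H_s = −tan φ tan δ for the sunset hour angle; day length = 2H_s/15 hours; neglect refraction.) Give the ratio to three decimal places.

0.845

A: H_s = arccos(−tan -48.6° · tan 4.6°) = 84.76°, so 2H_s/15 = 11.3013 h.
B: H_s = arccos(−tan 22.7° · tan 23.1°) = 100.28°, so 2H_s/15 = 13.3707 h.
Ratio A/B = 11.3013 / 13.3707 = 0.8452.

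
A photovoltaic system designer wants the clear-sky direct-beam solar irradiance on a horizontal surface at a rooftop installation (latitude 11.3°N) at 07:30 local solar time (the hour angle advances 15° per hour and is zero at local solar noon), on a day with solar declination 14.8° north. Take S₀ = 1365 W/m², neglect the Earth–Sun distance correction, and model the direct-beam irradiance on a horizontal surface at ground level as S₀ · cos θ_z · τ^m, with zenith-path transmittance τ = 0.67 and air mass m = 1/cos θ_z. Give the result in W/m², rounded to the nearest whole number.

Hour angle H = 15° × (7.5 − 12) = -67.50°.
With φ = 11.3°, δ = 14.8°, H = -67.50°: sin φ sin δ = 0.0501, cos φ cos δ cos H = 0.3628, so cos θ_z = 0.4129.
Air mass m = 1/cos θ_z = 1/0.4129 = 2.422; τ^m = 0.67^2.422 = 0.3791.
Surface direct beam = 1365 × 0.4129 × 0.3791 = 213.66 W/m².

214 W/m²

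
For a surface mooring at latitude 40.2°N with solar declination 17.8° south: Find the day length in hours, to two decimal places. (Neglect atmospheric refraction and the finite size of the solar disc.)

−tan φ tan δ = −(0.8451)(-0.3211) = 0.2714; H_s = arccos(0.2714) = 74.25°.
Day length = 2 H_s / 15° h⁻¹ = 148.50° / 15 = 9.900 h.

9.90 hours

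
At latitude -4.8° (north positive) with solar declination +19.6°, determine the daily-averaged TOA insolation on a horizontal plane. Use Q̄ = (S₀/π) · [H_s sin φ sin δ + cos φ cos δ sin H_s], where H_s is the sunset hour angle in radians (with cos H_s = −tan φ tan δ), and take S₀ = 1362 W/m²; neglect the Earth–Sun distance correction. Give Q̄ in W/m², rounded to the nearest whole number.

The sunset hour angle satisfies cos H_s = −tan φ tan δ = 0.0299, giving H_s = 88.29°. In radians, H_s = 1.5410.
H_s sin φ sin δ = 1.5410 × -0.0837 × 0.3355 = -0.0433.
cos φ cos δ sin H_s = 0.9965 × 0.9421 × 0.9996 = 0.9384.
Q̄ = (1362/π) × (-0.0433 + 0.9384) = 433.54 × 0.8951 = 388.06 W/m².

388 W/m²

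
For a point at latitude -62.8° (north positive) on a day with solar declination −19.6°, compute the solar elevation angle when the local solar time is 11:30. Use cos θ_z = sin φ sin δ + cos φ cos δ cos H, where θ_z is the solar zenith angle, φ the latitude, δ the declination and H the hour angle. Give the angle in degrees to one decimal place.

46.5°

Hour angle H = 15° × (11.5 − 12) = -7.50°.
With φ = -62.8°, δ = -19.6°, H = -7.50°: sin φ sin δ = 0.2984, cos φ cos δ cos H = 0.4269, so cos θ_z = 0.7253.
θ_z = arccos(0.7253) = 43.51°, so the elevation is 90° − 43.51° = 46.49°.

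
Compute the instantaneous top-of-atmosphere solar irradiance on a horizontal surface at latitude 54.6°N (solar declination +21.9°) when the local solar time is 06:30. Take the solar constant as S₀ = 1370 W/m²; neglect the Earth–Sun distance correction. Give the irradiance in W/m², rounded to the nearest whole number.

Hour angle H = 15° × (6.5 − 12) = -82.50°.
With φ = 54.6°, δ = 21.9°, H = -82.50°: sin φ sin δ = 0.3040, cos φ cos δ cos H = 0.0702, so cos θ_z = 0.3742.
Top-of-atmosphere irradiance = S₀ cos θ_z = 1370 × 0.3742 = 512.65 W/m².

513 W/m²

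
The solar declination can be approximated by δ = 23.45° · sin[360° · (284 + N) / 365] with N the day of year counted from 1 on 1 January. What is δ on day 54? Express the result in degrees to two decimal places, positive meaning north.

-10.51°

360 × (284 + 54) / 365 = 333.370°; sin(333.370°) = -0.4482.
δ = 23.45 × -0.4482 = -10.510° ≈ -10.51°.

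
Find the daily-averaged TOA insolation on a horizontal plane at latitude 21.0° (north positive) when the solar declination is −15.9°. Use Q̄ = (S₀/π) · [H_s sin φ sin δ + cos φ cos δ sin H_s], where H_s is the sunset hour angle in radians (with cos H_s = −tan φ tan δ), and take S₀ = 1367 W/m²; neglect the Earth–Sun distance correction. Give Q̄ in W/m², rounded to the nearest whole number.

326 W/m²

The sunset hour angle satisfies cos H_s = −tan φ tan δ = 0.1093, giving H_s = 83.73°. In radians, H_s = 1.4614.
H_s sin φ sin δ = 1.4614 × 0.3584 × -0.2740 = -0.1435.
cos φ cos δ sin H_s = 0.9336 × 0.9617 × 0.9940 = 0.8925.
Q̄ = (1367/π) × (-0.1435 + 0.8925) = 435.13 × 0.7490 = 325.91 W/m².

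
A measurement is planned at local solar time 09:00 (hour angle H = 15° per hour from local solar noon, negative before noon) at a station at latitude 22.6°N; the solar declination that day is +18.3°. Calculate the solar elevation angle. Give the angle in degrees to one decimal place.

Hour angle H = 15° × (9 − 12) = -45.00°.
With φ = 22.6°, δ = 18.3°, H = -45.00°: sin φ sin δ = 0.1207, cos φ cos δ cos H = 0.6198, so cos θ_z = 0.7405.
θ_z = arccos(0.7405) = 42.23°, so the elevation is 90° − 42.23° = 47.77°.

47.8°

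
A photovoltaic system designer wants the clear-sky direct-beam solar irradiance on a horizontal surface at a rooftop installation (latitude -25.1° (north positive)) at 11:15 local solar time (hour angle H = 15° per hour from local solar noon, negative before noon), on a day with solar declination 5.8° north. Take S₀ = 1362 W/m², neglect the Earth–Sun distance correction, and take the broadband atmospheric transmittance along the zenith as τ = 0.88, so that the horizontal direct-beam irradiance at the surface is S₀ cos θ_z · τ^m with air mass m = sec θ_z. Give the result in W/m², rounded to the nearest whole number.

984 W/m²

Hour angle H = 15° × (11.25 − 12) = -11.25°.
With φ = -25.1°, δ = 5.8°, H = -11.25°: sin φ sin δ = -0.0429, cos φ cos δ cos H = 0.8836, so cos θ_z = 0.8407.
Air mass m = 1/cos θ_z = 1/0.8407 = 1.189; τ^m = 0.88^1.189 = 0.8590.
Surface direct beam = 1362 × 0.8407 × 0.8590 = 983.58 W/m².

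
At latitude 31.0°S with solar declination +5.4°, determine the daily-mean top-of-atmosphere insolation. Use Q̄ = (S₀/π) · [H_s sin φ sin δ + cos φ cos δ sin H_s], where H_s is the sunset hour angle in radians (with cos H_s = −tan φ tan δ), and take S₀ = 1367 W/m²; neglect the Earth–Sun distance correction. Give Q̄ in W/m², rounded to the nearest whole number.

339 W/m²

The sunset hour angle satisfies cos H_s = −tan φ tan δ = 0.0568, giving H_s = 86.74°. In radians, H_s = 1.5139.
H_s sin φ sin δ = 1.5139 × -0.5150 × 0.0941 = -0.0734.
cos φ cos δ sin H_s = 0.8572 × 0.9956 × 0.9984 = 0.8521.
Q̄ = (1367/π) × (-0.0734 + 0.8521) = 435.13 × 0.7787 = 338.84 W/m².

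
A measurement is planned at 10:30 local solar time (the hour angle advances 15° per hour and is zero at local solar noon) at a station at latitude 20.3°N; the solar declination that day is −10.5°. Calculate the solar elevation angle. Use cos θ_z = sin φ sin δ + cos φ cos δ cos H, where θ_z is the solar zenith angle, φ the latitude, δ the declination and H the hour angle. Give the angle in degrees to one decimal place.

Hour angle H = 15° × (10.5 − 12) = -22.50°.
cos θ_z = sin φ sin δ + cos φ cos δ cos H = (0.3469)(-0.1822) + (0.9379)(0.9833)(0.9239) = 0.7888.
θ_z = arccos(0.7888) = 37.93°, so the elevation is 90° − 37.93° = 52.07°.

52.1°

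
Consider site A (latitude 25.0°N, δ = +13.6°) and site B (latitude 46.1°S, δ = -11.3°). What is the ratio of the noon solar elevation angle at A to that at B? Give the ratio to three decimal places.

A: 90° − |25.0 − (13.6)| = 78.60°.
B: 90° − |-46.1 − (-11.3)| = 55.20°.
Ratio A/B = 78.6000 / 55.2000 = 1.4239.

1.424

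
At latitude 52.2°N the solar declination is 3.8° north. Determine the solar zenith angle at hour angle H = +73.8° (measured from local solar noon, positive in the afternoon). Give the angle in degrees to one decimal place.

cos θ_z = sin φ sin δ + cos φ cos δ cos H = (0.7902)(0.0663) + (0.6129)(0.9978)(0.2790) = 0.2230.
θ_z = arccos(0.2230) = 77.11°.

77.1°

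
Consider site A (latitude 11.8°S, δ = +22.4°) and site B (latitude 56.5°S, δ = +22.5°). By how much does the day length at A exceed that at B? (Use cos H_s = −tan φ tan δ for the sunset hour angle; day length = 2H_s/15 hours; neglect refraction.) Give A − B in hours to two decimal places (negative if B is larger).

+4.51 h

A: H_s = arccos(−tan -11.8° · tan 22.4°) = 85.06°, so 2H_s/15 = 11.3413 h.
B: H_s = arccos(−tan -56.5° · tan 22.5°) = 51.26°, so 2H_s/15 = 6.8347 h.
A − B = 11.3413 − 6.8347 = 4.5066 h.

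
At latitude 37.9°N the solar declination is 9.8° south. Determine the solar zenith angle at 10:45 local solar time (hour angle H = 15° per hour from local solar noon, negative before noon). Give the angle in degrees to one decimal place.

50.8°

Hour angle H = 15° × (10.75 − 12) = -18.75°.
With φ = 37.9°, δ = -9.8°, H = -18.75°: sin φ sin δ = -0.1046, cos φ cos δ cos H = 0.7363, so cos θ_z = 0.6317.
θ_z = arccos(0.6317) = 50.82°.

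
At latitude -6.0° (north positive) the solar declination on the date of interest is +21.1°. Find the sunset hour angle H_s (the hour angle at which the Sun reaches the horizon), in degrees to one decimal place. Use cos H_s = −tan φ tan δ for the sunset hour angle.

−tan φ tan δ = −(-0.1051)(0.3859) = 0.0406; H_s = arccos(0.0406) = 87.67°.

87.7°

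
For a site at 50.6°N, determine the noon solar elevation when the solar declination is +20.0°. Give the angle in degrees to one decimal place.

At local solar noon the hour angle is zero, so the elevation is 90° − |φ − δ| = 90° − |50.6° − (20.0°)| = 90° − 30.6° = 59.4°.

59.4°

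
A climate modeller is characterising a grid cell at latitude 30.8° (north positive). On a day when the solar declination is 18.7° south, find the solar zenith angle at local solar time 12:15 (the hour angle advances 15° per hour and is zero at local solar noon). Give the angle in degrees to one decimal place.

49.6°

Hour angle H = 15° × (12.25 − 12) = 3.75°.
cos θ_z = sin(30.8°) sin(-18.7°) + cos(30.8°) cos(-18.7°) cos(3.75°) = -0.1642 + 0.8119 = 0.6477.
θ_z = arccos(0.6477) = 49.63°.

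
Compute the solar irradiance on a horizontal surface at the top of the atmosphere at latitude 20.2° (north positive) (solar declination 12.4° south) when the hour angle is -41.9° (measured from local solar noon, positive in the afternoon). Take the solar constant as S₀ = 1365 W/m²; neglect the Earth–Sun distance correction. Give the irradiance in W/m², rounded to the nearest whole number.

cos θ_z = sin(20.2°) sin(-12.4°) + cos(20.2°) cos(-12.4°) cos(-41.90°) = -0.0741 + 0.6822 = 0.6081.
Top-of-atmosphere irradiance = S₀ cos θ_z = 1365 × 0.6081 = 830.06 W/m².

830 W/m²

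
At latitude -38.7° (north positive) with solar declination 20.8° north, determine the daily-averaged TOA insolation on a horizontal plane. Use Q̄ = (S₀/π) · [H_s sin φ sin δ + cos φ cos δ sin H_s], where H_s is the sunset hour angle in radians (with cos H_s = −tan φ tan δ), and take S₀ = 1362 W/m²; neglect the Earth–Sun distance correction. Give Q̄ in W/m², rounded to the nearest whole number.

−tan φ tan δ = −(-0.8012)(0.3799) = 0.3044; H_s = arccos(0.3044) = 72.28°. In radians, H_s = 1.2615.
H_s sin φ sin δ = 1.2615 × -0.6252 × 0.3551 = -0.2801.
cos φ cos δ sin H_s = 0.7804 × 0.9348 × 0.9525 = 0.6949.
Q̄ = (1362/π) × (-0.2801 + 0.6949) = 433.54 × 0.4148 = 179.83 W/m².

180 W/m²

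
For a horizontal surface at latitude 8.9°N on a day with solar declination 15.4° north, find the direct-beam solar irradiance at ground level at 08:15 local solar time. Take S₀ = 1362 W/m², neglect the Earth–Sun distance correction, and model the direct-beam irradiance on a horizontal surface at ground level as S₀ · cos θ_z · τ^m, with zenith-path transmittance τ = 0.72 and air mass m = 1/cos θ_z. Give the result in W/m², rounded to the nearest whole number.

Hour angle H = 15° × (8.25 − 12) = -56.25°.
With φ = 8.9°, δ = 15.4°, H = -56.25°: sin φ sin δ = 0.0411, cos φ cos δ cos H = 0.5292, so cos θ_z = 0.5703.
Air mass m = 1/cos θ_z = 1/0.5703 = 1.753; τ^m = 0.72^1.753 = 0.5622.
Surface direct beam = 1362 × 0.5703 × 0.5622 = 436.69 W/m².

437 W/m²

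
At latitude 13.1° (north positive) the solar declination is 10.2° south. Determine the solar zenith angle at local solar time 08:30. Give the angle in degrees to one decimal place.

Hour angle H = 15° × (8.5 − 12) = -52.50°.
cos θ_z = sin(13.1°) sin(-10.2°) + cos(13.1°) cos(-10.2°) cos(-52.50°) = -0.0401 + 0.5835 = 0.5434.
θ_z = arccos(0.5434) = 57.08°.

57.1°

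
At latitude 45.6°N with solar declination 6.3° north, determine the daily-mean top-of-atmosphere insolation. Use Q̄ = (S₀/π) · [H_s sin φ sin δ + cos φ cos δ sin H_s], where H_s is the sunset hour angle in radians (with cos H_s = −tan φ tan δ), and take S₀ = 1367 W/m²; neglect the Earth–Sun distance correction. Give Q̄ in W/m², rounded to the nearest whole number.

358 W/m²

−tan φ tan δ = −(1.0212)(0.1104) = -0.1127; H_s = arccos(-0.1127) = 96.47°. In radians, H_s = 1.6837.
H_s sin φ sin δ = 1.6837 × 0.7145 × 0.1097 = 0.1320.
cos φ cos δ sin H_s = 0.6997 × 0.9940 × 0.9936 = 0.6911.
Q̄ = (1367/π) × (0.1320 + 0.6911) = 435.13 × 0.8231 = 358.16 W/m².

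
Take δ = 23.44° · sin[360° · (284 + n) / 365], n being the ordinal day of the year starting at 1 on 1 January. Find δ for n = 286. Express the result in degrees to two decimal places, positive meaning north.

-8.85°

360 × (284 + 286) / 365 = 562.192°; sin(562.192°) = -0.3777.
δ = 23.44 × -0.3777 = -8.853° ≈ -8.85°.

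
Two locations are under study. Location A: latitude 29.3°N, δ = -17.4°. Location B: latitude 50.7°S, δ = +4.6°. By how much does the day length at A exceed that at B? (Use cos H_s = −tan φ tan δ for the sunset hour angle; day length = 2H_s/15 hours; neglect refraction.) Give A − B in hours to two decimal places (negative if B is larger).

A: H_s = arccos(−tan 29.3° · tan -17.4°) = 79.87°, so 2H_s/15 = 10.6493 h.
B: H_s = arccos(−tan -50.7° · tan 4.6°) = 84.36°, so 2H_s/15 = 11.2480 h.
A − B = 10.6493 − 11.2480 = -0.5987 h.

-0.60 h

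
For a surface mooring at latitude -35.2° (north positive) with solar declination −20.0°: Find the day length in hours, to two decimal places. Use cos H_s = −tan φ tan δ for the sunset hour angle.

13.98 hours

−tan φ tan δ = −(-0.7054)(-0.3640) = -0.2568; H_s = arccos(-0.2568) = 104.88°.
Day length = 2 H_s / 15° h⁻¹ = 209.76° / 15 = 13.984 h.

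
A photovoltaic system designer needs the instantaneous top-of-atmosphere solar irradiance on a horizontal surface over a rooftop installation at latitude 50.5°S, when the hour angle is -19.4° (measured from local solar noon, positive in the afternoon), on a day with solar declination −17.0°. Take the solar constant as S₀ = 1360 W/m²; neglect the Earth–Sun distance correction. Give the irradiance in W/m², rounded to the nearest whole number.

With φ = -50.5°, δ = -17.0°, H = -19.40°: sin φ sin δ = 0.2256, cos φ cos δ cos H = 0.5737, so cos θ_z = 0.7993.
Top-of-atmosphere irradiance = S₀ cos θ_z = 1360 × 0.7993 = 1087.05 W/m².

1087 W/m²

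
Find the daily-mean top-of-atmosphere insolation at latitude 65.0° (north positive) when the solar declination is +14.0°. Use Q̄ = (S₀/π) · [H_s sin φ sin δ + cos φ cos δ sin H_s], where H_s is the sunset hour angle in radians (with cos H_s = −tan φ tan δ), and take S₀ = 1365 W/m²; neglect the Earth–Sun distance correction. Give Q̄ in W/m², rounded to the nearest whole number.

−tan φ tan δ = −(2.1445)(0.2493) = -0.5346; H_s = arccos(-0.5346) = 122.32°. In radians, H_s = 2.1349.
H_s sin φ sin δ = 2.1349 × 0.9063 × 0.2419 = 0.4680.
cos φ cos δ sin H_s = 0.4226 × 0.9703 × 0.8451 = 0.3465.
Q̄ = (1365/π) × (0.4680 + 0.3465) = 434.49 × 0.8145 = 353.89 W/m².

354 W/m²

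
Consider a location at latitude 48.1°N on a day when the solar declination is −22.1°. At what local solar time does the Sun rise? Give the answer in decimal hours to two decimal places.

7.79 h

cos H_s = −tan(48.1°) · tan(-22.1°) = 0.4526, so H_s = arccos(0.4526) = 63.09°.
Sunrise is at 12 − H_s/15 = 12 − 4.206 = 7.794 h local solar time.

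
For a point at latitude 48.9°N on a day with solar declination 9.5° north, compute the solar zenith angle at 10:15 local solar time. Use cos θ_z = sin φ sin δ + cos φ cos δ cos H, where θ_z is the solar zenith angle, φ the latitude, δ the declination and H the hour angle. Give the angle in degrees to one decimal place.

45.1°

Hour angle H = 15° × (10.25 − 12) = -26.25°.
cos θ_z = sin(48.9°) sin(9.5°) + cos(48.9°) cos(9.5°) cos(-26.25°) = 0.1244 + 0.5815 = 0.7059.
θ_z = arccos(0.7059) = 45.10°.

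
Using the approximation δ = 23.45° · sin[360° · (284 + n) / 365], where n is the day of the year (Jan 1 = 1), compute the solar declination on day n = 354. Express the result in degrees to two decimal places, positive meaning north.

-23.45°

360 × (284 + 354) / 365 = 629.260°; sin(629.260°) = -0.9999.
δ = 23.45 × -0.9999 = -23.448° ≈ -23.45°.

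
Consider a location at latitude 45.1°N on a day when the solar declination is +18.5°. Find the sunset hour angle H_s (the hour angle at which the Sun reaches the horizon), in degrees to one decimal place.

cos H_s = −tan(45.1°) · tan(18.5°) = -0.3358, so H_s = arccos(-0.3358) = 109.62°.

109.6°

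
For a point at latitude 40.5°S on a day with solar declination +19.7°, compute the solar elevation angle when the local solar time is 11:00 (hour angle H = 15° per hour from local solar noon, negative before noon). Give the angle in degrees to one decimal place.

28.2°

Hour angle H = 15° × (11 − 12) = -15.00°.
With φ = -40.5°, δ = 19.7°, H = -15.00°: sin φ sin δ = -0.2189, cos φ cos δ cos H = 0.6915, so cos θ_z = 0.4726.
θ_z = arccos(0.4726) = 61.80°, so the elevation is 90° − 61.80° = 28.20°.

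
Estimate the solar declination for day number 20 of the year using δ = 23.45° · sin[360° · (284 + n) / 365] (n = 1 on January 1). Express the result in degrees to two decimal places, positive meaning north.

360 × (284 + 20) / 365 = 299.836°; sin(299.836°) = -0.8675.
δ = 23.45 × -0.8675 = -20.343° ≈ -20.34°.

-20.34°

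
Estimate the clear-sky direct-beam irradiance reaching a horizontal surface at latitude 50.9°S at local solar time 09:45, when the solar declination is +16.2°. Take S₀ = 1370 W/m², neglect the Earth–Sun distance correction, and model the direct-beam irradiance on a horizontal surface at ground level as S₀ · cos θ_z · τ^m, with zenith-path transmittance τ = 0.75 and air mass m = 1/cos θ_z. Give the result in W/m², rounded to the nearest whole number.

Hour angle H = 15° × (9.75 − 12) = -33.75°.
With φ = -50.9°, δ = 16.2°, H = -33.75°: sin φ sin δ = -0.2165, cos φ cos δ cos H = 0.5036, so cos θ_z = 0.2871.
Air mass m = 1/cos θ_z = 1/0.2871 = 3.483; τ^m = 0.75^3.483 = 0.3671.
Surface direct beam = 1370 × 0.2871 × 0.3671 = 144.39 W/m².

144 W/m²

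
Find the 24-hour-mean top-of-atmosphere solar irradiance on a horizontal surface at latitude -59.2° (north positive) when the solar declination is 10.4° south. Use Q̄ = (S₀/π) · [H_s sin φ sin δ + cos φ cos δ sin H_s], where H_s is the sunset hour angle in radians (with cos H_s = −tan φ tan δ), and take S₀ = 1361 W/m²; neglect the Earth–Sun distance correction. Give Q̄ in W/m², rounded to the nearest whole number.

334 W/m²

cos H_s = −tan(-59.2°) · tan(-10.4°) = -0.3079, so H_s = arccos(-0.3079) = 107.93°. In radians, H_s = 1.8837.
H_s sin φ sin δ = 1.8837 × -0.8590 × -0.1805 = 0.2921.
cos φ cos δ sin H_s = 0.5120 × 0.9836 × 0.9514 = 0.4791.
Q̄ = (1361/π) × (0.2921 + 0.4791) = 433.22 × 0.7712 = 334.10 W/m².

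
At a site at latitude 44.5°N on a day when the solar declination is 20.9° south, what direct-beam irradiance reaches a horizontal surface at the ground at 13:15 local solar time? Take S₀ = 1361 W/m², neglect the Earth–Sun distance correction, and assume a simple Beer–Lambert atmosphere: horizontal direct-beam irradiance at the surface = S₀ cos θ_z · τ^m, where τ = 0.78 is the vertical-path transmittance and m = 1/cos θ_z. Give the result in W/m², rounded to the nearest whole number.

270 W/m²

Hour angle H = 15° × (13.25 − 12) = 18.75°.
cos θ_z = sin(44.5°) sin(-20.9°) + cos(44.5°) cos(-20.9°) cos(18.75°) = -0.2500 + 0.6310 = 0.3810.
Air mass m = 1/cos θ_z = 1/0.3810 = 2.625; τ^m = 0.78^2.625 = 0.5209.
Surface direct beam = 1361 × 0.3810 × 0.5209 = 270.11 W/m².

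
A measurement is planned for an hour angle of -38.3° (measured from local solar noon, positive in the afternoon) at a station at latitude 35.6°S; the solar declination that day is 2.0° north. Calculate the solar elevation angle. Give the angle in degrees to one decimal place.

cos θ_z = sin(-35.6°) sin(2.0°) + cos(-35.6°) cos(2.0°) cos(-38.30°) = -0.0203 + 0.6377 = 0.6174.
θ_z = arccos(0.6174) = 51.87°, so the elevation is 90° − 51.87° = 38.13°.

38.1°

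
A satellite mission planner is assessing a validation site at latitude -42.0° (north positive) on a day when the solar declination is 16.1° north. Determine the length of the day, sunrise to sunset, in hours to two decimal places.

cos H_s = −tan(-42.0°) · tan(16.1°) = 0.2599, so H_s = arccos(0.2599) = 74.94°.
Day length = 2 H_s / 15° h⁻¹ = 149.88° / 15 = 9.992 h.

9.99 hours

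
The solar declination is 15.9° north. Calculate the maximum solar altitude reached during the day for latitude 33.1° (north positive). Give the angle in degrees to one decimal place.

At local solar noon the hour angle is zero, so the elevation is 90° − |φ − δ| = 90° − |33.1° − (15.9°)| = 90° − 17.2° = 72.8°.

72.8°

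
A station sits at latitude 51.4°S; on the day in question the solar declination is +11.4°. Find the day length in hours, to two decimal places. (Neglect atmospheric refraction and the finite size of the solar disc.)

10.05 hours

cos H_s = −tan(-51.4°) · tan(11.4°) = 0.2526, so H_s = arccos(0.2526) = 75.37°.
Day length = 2 H_s / 15° h⁻¹ = 150.74° / 15 = 10.049 h.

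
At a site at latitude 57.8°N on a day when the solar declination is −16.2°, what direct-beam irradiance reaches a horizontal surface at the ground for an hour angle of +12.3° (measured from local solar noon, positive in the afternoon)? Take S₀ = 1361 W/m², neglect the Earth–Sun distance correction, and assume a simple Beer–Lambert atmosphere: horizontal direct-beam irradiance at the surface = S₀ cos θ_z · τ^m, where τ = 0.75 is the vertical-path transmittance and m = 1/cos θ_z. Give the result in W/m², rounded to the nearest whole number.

cos θ_z = sin(57.8°) sin(-16.2°) + cos(57.8°) cos(-16.2°) cos(12.30°) = -0.2361 + 0.5000 = 0.2639.
Air mass m = 1/cos θ_z = 1/0.2639 = 3.789; τ^m = 0.75^3.789 = 0.3362.
Surface direct beam = 1361 × 0.2639 × 0.3362 = 120.75 W/m².

121 W/m²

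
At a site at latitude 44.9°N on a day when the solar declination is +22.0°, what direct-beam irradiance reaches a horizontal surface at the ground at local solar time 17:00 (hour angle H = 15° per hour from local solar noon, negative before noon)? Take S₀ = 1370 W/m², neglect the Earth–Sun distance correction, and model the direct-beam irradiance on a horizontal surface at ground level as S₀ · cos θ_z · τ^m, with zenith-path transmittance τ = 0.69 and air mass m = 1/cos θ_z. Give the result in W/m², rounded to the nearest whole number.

253 W/m²

Hour angle H = 15° × (17 − 12) = 75.00°.
cos θ_z = sin φ sin δ + cos φ cos δ cos H = (0.7059)(0.3746) + (0.7083)(0.9272)(0.2588) = 0.4344.
Air mass m = 1/cos θ_z = 1/0.4344 = 2.302; τ^m = 0.69^2.302 = 0.4256.
Surface direct beam = 1370 × 0.4344 × 0.4256 = 253.29 W/m².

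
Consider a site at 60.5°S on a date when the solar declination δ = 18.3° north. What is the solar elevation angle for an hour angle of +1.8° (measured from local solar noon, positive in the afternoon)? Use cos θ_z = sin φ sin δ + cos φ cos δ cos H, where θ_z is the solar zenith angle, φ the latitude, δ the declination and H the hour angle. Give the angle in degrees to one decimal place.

11.2°

With φ = -60.5°, δ = 18.3°, H = 1.80°: sin φ sin δ = -0.2733, cos φ cos δ cos H = 0.4673, so cos θ_z = 0.1940.
θ_z = arccos(0.1940) = 78.81°, so the elevation is 90° − 78.81° = 11.19°.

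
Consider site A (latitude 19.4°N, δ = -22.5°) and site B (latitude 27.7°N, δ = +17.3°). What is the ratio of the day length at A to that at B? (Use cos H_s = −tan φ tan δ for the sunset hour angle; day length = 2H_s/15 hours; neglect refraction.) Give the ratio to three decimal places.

0.821

A: H_s = arccos(−tan 19.4° · tan -22.5°) = 81.61°, so 2H_s/15 = 10.8813 h.
B: H_s = arccos(−tan 27.7° · tan 17.3°) = 99.41°, so 2H_s/15 = 13.2547 h.
Ratio A/B = 10.8813 / 13.2547 = 0.8209.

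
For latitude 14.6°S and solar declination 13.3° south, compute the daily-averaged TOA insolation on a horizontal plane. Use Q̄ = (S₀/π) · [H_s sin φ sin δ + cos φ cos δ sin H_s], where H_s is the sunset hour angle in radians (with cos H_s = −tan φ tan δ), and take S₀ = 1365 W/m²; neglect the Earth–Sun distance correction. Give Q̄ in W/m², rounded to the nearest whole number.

−tan φ tan δ = −(-0.2605)(-0.2364) = -0.0616; H_s = arccos(-0.0616) = 93.53°. In radians, H_s = 1.6324.
H_s sin φ sin δ = 1.6324 × -0.2521 × -0.2300 = 0.0947.
cos φ cos δ sin H_s = 0.9677 × 0.9732 × 0.9981 = 0.9400.
Q̄ = (1365/π) × (0.0947 + 0.9400) = 434.49 × 1.0347 = 449.57 W/m².

450 W/m²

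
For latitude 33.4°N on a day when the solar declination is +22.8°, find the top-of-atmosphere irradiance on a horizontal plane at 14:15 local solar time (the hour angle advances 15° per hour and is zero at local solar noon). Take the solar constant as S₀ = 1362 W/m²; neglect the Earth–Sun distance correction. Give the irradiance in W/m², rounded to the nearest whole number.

1162 W/m²

Hour angle H = 15° × (14.25 − 12) = 33.75°.
cos θ_z = sin φ sin δ + cos φ cos δ cos H = (0.5505)(0.3875) + (0.8348)(0.9219)(0.8315) = 0.8532.
Top-of-atmosphere irradiance = S₀ cos θ_z = 1362 × 0.8532 = 1162.06 W/m².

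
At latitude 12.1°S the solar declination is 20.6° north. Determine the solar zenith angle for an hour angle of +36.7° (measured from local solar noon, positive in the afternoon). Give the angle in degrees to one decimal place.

48.7°

cos θ_z = sin(-12.1°) sin(20.6°) + cos(-12.1°) cos(20.6°) cos(36.70°) = -0.0738 + 0.7338 = 0.6600.
θ_z = arccos(0.6600) = 48.70°.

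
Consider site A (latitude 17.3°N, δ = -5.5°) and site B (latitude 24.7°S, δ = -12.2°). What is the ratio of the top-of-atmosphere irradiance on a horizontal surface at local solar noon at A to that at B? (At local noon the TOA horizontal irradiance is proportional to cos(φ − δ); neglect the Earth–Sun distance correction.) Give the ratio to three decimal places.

0.944

A: cos θ_z = cos(17.3° − (-5.5°)) = 0.9219.
B: cos θ_z = cos(-24.7° − (-12.2°)) = 0.9763.
Ratio A/B = 0.9219 / 0.9763 = 0.9443.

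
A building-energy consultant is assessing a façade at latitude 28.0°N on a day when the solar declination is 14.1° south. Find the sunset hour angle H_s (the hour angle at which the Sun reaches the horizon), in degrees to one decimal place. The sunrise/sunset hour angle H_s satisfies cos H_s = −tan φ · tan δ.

−tan φ tan δ = −(0.5317)(-0.2512) = 0.1336; H_s = arccos(0.1336) = 82.32°.

82.3°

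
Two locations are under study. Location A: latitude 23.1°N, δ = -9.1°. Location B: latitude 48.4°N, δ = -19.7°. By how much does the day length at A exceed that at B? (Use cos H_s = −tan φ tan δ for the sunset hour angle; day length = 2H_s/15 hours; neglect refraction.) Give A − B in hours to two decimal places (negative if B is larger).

+2.65 h

A: H_s = arccos(−tan 23.1° · tan -9.1°) = 86.08°, so 2H_s/15 = 11.4773 h.
B: H_s = arccos(−tan 48.4° · tan -19.7°) = 66.22°, so 2H_s/15 = 8.8293 h.
A − B = 11.4773 − 8.8293 = 2.6480 h.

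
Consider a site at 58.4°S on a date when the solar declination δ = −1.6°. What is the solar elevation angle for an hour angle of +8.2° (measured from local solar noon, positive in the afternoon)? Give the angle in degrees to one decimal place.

32.8°

cos θ_z = sin φ sin δ + cos φ cos δ cos H = (-0.8517)(-0.0279) + (0.5240)(0.9996)(0.9898) = 0.5422.
θ_z = arccos(0.5422) = 57.17°, so the elevation is 90° − 57.17° = 32.83°.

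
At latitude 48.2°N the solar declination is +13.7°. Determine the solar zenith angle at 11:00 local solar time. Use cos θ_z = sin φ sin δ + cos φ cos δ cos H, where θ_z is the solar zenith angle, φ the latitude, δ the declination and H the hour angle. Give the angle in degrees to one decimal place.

Hour angle H = 15° × (11 − 12) = -15.00°.
With φ = 48.2°, δ = 13.7°, H = -15.00°: sin φ sin δ = 0.1766, cos φ cos δ cos H = 0.6255, so cos θ_z = 0.8021.
θ_z = arccos(0.8021) = 36.67°.

36.7°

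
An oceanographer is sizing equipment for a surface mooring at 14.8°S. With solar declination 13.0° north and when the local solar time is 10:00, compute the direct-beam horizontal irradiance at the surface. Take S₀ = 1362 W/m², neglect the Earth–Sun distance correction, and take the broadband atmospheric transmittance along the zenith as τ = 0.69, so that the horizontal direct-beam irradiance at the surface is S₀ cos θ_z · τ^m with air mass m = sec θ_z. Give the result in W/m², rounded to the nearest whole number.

Hour angle H = 15° × (10 − 12) = -30.00°.
With φ = -14.8°, δ = 13.0°, H = -30.00°: sin φ sin δ = -0.0575, cos φ cos δ cos H = 0.8158, so cos θ_z = 0.7583.
Air mass m = 1/cos θ_z = 1/0.7583 = 1.319; τ^m = 0.69^1.319 = 0.6130.
Surface direct beam = 1362 × 0.7583 × 0.6130 = 633.11 W/m².

633 W/m²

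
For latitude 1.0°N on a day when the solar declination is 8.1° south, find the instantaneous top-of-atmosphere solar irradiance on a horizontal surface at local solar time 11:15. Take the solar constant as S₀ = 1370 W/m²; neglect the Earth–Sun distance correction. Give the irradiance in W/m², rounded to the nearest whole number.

Hour angle H = 15° × (11.25 − 12) = -11.25°.
cos θ_z = sin φ sin δ + cos φ cos δ cos H = (0.0175)(-0.1409) + (0.9998)(0.9900)(0.9808) = 0.9683.
Top-of-atmosphere irradiance = S₀ cos θ_z = 1370 × 0.9683 = 1326.57 W/m².

1327 W/m²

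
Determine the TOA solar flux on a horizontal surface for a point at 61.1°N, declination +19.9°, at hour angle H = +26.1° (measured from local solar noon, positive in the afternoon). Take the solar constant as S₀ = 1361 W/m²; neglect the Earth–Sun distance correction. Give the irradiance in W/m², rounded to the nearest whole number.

961 W/m²

cos θ_z = sin(61.1°) sin(19.9°) + cos(61.1°) cos(19.9°) cos(26.10°) = 0.2980 + 0.4081 = 0.7061.
Top-of-atmosphere irradiance = S₀ cos θ_z = 1361 × 0.7061 = 961.00 W/m².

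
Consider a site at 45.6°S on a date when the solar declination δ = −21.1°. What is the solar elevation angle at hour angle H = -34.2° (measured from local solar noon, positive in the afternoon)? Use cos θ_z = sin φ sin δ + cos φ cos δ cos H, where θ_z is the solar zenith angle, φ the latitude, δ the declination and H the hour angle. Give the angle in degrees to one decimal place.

cos θ_z = sin φ sin δ + cos φ cos δ cos H = (-0.7145)(-0.3600) + (0.6997)(0.9330)(0.8271) = 0.7972.
θ_z = arccos(0.7972) = 37.14°, so the elevation is 90° − 37.14° = 52.86°.

52.9°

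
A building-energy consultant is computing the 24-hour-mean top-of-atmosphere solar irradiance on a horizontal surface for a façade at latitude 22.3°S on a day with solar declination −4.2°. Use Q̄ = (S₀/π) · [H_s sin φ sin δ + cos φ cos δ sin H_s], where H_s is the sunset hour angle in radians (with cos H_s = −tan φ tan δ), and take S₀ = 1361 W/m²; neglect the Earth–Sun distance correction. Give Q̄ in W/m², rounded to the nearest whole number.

419 W/m²

cos H_s = −tan(-22.3°) · tan(-4.2°) = -0.0301, so H_s = arccos(-0.0301) = 91.72°. In radians, H_s = 1.6008.
H_s sin φ sin δ = 1.6008 × -0.3795 × -0.0732 = 0.0445.
cos φ cos δ sin H_s = 0.9252 × 0.9973 × 0.9995 = 0.9222.
Q̄ = (1361/π) × (0.0445 + 0.9222) = 433.22 × 0.9667 = 418.79 W/m².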